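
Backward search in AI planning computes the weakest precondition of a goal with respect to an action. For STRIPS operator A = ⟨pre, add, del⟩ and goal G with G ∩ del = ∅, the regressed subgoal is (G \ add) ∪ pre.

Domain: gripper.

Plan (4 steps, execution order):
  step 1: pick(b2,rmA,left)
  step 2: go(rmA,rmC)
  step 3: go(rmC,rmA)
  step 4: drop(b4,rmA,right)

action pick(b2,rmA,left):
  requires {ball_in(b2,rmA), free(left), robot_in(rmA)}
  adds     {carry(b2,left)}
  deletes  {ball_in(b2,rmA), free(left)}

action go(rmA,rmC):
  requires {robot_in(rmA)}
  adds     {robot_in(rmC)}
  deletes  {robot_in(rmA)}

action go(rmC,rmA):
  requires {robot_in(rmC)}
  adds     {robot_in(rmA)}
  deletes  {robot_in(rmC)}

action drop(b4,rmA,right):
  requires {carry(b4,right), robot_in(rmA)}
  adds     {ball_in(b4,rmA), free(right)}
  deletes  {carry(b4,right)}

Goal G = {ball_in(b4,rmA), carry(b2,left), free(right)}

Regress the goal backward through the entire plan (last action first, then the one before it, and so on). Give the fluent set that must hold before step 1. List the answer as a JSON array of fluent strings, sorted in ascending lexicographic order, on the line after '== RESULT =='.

Work backward from the goal:
  through step 4 (drop(b4,rmA,right)): drop {ball_in(b4,rmA), free(right)}, keep {carry(b2,left)}, require {carry(b4,right), robot_in(rmA)}
    → {carry(b2,left), carry(b4,right), robot_in(rmA)}
  through step 3 (go(rmC,rmA)): drop {robot_in(rmA)}, keep {carry(b2,left), carry(b4,right)}, require {robot_in(rmC)}
    → {carry(b2,left), carry(b4,right), robot_in(rmC)}
  through step 2 (go(rmA,rmC)): drop {robot_in(rmC)}, keep {carry(b2,left), carry(b4,right)}, require {robot_in(rmA)}
    → {carry(b2,left), carry(b4,right), robot_in(rmA)}
  through step 1 (pick(b2,rmA,left)): drop {carry(b2,left)}, keep {carry(b4,right), robot_in(rmA)}, require {ball_in(b2,rmA), free(left), robot_in(rmA)}
    → {ball_in(b2,rmA), carry(b4,right), free(left), robot_in(rmA)}

== RESULT ==
["ball_in(b2,rmA)", "carry(b4,right)", "free(left)", "robot_in(rmA)"]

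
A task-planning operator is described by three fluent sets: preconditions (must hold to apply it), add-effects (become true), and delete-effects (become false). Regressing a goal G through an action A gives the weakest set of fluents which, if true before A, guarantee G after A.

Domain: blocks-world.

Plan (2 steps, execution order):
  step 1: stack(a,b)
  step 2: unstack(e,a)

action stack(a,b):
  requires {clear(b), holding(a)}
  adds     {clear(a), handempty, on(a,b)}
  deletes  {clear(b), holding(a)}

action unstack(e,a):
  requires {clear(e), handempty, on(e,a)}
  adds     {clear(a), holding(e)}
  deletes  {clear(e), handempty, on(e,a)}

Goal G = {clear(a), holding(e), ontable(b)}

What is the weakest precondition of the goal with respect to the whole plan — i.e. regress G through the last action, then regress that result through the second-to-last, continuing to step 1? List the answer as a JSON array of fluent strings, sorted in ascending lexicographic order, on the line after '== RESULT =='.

Work backward from the goal:
  through step 2 (unstack(e,a)): drop {clear(a), holding(e)}, keep {ontable(b)}, require {clear(e), handempty, on(e,a)}
    → {clear(e), handempty, on(e,a), ontable(b)}
  through step 1 (stack(a,b)): drop {handempty}, keep {clear(e), on(e,a), ontable(b)}, require {clear(b), holding(a)}
    → {clear(b), clear(e), holding(a), on(e,a), ontable(b)}

== RESULT ==
["clear(b)", "clear(e)", "holding(a)", "on(e,a)", "ontable(b)"]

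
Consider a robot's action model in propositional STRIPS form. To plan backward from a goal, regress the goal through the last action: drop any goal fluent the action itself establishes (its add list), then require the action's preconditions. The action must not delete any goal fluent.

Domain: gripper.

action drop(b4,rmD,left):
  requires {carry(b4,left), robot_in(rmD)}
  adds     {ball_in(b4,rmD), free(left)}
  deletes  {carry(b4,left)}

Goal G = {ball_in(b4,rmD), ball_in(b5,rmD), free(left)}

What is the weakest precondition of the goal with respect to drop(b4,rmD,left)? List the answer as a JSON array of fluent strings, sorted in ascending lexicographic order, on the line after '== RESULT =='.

Compute (G \ add) ∪ pre:
  G ∩ del = {}  (empty — regression defined)
  G \ add = {ball_in(b4,rmD), ball_in(b5,rmD), free(left)} \ {ball_in(b4,rmD), free(left)} = {ball_in(b5,rmD)}
  ∪ pre   = {ball_in(b5,rmD)} ∪ {carry(b4,left), robot_in(rmD)}
          = {ball_in(b5,rmD), carry(b4,left), robot_in(rmD)}

== RESULT ==
["ball_in(b5,rmD)", "carry(b4,left)", "robot_in(rmD)"]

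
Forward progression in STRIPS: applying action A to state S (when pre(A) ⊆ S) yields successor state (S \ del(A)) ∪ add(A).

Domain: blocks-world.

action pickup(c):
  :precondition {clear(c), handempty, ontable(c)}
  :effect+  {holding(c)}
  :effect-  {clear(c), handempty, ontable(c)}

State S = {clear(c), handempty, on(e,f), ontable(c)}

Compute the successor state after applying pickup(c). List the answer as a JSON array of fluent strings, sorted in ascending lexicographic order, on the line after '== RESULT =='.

Progress:
  pre ⊆ S: {clear(c), handempty, ontable(c)} ⊆ S  — applicable
  S \ del = {on(e,f)}
  ∪ add   = {holding(c), on(e,f)}

== RESULT ==
["holding(c)", "on(e,f)"]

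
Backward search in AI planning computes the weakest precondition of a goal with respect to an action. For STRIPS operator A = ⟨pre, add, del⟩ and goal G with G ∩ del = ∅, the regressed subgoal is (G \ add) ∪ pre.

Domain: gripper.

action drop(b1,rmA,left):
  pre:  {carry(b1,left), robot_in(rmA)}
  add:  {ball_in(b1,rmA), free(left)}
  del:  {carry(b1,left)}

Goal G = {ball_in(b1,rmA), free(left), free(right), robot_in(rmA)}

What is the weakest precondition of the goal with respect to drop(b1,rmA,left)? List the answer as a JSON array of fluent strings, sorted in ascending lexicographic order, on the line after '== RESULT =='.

Compute (G \ add) ∪ pre:
  G ∩ del = {}  (empty — regression defined)
  G \ add = {ball_in(b1,rmA), free(left), free(right), robot_in(rmA)} \ {ball_in(b1,rmA), free(left)} = {free(right), robot_in(rmA)}
  ∪ pre   = {free(right), robot_in(rmA)} ∪ {carry(b1,left), robot_in(rmA)}
          = {carry(b1,left), free(right), robot_in(rmA)}

== RESULT ==
["carry(b1,left)", "free(right)", "robot_in(rmA)"]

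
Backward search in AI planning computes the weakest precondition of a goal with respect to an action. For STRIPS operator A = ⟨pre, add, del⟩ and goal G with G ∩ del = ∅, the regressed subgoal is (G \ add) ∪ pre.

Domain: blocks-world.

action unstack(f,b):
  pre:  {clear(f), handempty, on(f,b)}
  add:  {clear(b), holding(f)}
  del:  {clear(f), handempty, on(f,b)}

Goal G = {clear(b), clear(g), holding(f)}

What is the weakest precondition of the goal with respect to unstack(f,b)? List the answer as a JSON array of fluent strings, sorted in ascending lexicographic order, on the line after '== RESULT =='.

Compute (G \ add) ∪ pre:
  G ∩ del = {}  (empty — regression defined)
  G \ add = {clear(b), clear(g), holding(f)} \ {clear(b), holding(f)} = {clear(g)}
  ∪ pre   = {clear(g)} ∪ {clear(f), handempty, on(f,b)}
          = {clear(f), clear(g), handempty, on(f,b)}

== RESULT ==
["clear(f)", "clear(g)", "handempty", "on(f,b)"]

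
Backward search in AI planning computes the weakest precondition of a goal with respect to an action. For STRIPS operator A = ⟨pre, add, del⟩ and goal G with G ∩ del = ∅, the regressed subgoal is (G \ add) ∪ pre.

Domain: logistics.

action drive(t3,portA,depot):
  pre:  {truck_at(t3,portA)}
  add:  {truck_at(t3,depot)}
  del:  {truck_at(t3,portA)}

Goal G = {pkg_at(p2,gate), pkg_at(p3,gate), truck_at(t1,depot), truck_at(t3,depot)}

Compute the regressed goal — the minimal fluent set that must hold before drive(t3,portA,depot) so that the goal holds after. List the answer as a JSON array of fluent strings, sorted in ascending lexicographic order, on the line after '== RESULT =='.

Regress:
  G ∩ del = {}  (empty — regression defined)
  G \ add = {pkg_at(p2,gate), pkg_at(p3,gate), truck_at(t1,depot), truck_at(t3,depot)} \ {truck_at(t3,depot)} = {pkg_at(p2,gate), pkg_at(p3,gate), truck_at(t1,depot)}
  ∪ pre   = {pkg_at(p2,gate), pkg_at(p3,gate), truck_at(t1,depot)} ∪ {truck_at(t3,portA)}
          = {pkg_at(p2,gate), pkg_at(p3,gate), truck_at(t1,depot), truck_at(t3,portA)}

== RESULT ==
["pkg_at(p2,gate)", "pkg_at(p3,gate)", "truck_at(t1,depot)", "truck_at(t3,portA)"]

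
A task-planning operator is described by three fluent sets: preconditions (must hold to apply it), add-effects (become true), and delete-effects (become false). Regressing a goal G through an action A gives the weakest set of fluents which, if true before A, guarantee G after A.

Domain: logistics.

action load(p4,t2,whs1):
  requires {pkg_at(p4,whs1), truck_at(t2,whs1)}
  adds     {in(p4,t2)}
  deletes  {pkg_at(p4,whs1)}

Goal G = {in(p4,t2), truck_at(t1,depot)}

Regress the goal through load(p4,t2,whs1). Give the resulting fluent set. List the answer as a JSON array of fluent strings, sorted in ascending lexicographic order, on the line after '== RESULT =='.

Compute (G \ add) ∪ pre:
  G ∩ del = {}  (empty — regression defined)
  G \ add = {in(p4,t2), truck_at(t1,depot)} \ {in(p4,t2)} = {truck_at(t1,depot)}
  ∪ pre   = {truck_at(t1,depot)} ∪ {pkg_at(p4,whs1), truck_at(t2,whs1)}
          = {pkg_at(p4,whs1), truck_at(t1,depot), truck_at(t2,whs1)}

== RESULT ==
["pkg_at(p4,whs1)", "truck_at(t1,depot)", "truck_at(t2,whs1)"]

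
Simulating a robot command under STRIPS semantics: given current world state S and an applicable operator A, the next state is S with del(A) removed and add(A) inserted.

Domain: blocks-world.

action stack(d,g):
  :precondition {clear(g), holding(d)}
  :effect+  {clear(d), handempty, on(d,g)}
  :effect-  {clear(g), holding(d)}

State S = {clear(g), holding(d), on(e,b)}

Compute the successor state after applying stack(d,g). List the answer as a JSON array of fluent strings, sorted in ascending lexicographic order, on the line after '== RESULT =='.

Progress:
  pre ⊆ S: {clear(g), holding(d)} ⊆ S  — applicable
  S \ del = {on(e,b)}
  ∪ add   = {clear(d), handempty, on(d,g), on(e,b)}

== RESULT ==
["clear(d)", "handempty", "on(d,g)", "on(e,b)"]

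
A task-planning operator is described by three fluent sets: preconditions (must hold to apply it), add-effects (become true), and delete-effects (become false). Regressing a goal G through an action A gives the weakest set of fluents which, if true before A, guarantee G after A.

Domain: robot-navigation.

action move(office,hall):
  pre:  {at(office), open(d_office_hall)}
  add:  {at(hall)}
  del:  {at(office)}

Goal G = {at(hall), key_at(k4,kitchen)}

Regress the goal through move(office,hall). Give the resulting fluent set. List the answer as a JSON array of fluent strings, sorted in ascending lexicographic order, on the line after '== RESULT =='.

Compute (G \ add) ∪ pre:
  G ∩ del = {}  (empty — regression defined)
  G \ add = {at(hall), key_at(k4,kitchen)} \ {at(hall)} = {key_at(k4,kitchen)}
  ∪ pre   = {key_at(k4,kitchen)} ∪ {at(office), open(d_office_hall)}
          = {at(office), key_at(k4,kitchen), open(d_office_hall)}

== RESULT ==
["at(office)", "key_at(k4,kitchen)", "open(d_office_hall)"]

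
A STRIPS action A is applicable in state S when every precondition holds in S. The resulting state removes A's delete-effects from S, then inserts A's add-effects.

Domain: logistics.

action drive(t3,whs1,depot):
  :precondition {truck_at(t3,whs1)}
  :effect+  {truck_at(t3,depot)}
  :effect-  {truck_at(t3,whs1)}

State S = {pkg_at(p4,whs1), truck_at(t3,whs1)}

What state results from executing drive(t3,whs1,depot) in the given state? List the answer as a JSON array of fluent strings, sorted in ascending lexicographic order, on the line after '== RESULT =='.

Compute (S \ del) ∪ add:
  pre ⊆ S: {truck_at(t3,whs1)} ⊆ S  — applicable
  S \ del = {pkg_at(p4,whs1)}
  ∪ add   = {pkg_at(p4,whs1), truck_at(t3,depot)}

== RESULT ==
["pkg_at(p4,whs1)", "truck_at(t3,depot)"]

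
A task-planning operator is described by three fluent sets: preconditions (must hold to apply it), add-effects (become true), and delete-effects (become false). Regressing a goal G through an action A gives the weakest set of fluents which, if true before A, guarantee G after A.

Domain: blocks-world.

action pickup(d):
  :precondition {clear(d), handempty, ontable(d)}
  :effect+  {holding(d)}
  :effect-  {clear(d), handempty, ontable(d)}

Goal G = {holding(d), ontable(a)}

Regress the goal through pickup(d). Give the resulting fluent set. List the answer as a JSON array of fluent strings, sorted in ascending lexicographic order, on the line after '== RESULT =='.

Compute (G \ add) ∪ pre:
  G ∩ del = {}  (empty — regression defined)
  G \ add = {holding(d), ontable(a)} \ {holding(d)} = {ontable(a)}
  ∪ pre   = {ontable(a)} ∪ {clear(d), handempty, ontable(d)}
          = {clear(d), handempty, ontable(a), ontable(d)}

== RESULT ==
["clear(d)", "handempty", "ontable(a)", "ontable(d)"]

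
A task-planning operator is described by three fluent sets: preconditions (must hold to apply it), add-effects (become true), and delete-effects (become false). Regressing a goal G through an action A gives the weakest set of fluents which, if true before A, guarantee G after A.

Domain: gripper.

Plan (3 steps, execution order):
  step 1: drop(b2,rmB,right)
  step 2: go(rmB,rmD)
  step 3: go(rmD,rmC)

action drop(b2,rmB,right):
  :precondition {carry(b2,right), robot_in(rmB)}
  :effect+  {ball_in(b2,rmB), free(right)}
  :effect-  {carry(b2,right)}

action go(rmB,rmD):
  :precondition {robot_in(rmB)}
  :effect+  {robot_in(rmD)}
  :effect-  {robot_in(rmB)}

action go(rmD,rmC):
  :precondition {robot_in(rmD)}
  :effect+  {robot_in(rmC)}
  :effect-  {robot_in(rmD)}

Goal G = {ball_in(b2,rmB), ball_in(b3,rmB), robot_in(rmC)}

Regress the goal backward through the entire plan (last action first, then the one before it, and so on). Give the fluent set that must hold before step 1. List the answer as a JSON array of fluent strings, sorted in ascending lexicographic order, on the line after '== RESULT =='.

Regress step by step:
  through step 3 (go(rmD,rmC)): drop {robot_in(rmC)}, keep {ball_in(b2,rmB), ball_in(b3,rmB)}, require {robot_in(rmD)}
    → {ball_in(b2,rmB), ball_in(b3,rmB), robot_in(rmD)}
  through step 2 (go(rmB,rmD)): drop {robot_in(rmD)}, keep {ball_in(b2,rmB), ball_in(b3,rmB)}, require {robot_in(rmB)}
    → {ball_in(b2,rmB), ball_in(b3,rmB), robot_in(rmB)}
  through step 1 (drop(b2,rmB,right)): drop {ball_in(b2,rmB)}, keep {ball_in(b3,rmB), robot_in(rmB)}, require {carry(b2,right), robot_in(rmB)}
    → {ball_in(b3,rmB), carry(b2,right), robot_in(rmB)}

== RESULT ==
["ball_in(b3,rmB)", "carry(b2,right)", "robot_in(rmB)"]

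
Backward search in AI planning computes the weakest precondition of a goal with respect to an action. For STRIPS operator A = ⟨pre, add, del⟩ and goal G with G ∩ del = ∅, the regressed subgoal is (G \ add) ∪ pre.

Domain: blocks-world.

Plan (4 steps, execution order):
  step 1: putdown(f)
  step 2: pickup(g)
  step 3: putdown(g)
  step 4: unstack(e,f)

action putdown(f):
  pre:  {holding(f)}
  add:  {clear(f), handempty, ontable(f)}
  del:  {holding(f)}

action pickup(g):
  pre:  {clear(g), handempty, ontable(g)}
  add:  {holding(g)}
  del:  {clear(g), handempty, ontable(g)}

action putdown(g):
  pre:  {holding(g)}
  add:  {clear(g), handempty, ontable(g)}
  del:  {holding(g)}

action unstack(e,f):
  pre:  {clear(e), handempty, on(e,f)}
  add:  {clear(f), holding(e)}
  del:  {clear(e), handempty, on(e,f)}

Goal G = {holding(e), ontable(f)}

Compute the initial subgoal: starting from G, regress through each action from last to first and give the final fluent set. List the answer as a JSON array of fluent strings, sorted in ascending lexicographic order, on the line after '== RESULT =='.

Work backward from the goal:
  through step 4 (unstack(e,f)): drop {holding(e)}, keep {ontable(f)}, require {clear(e), handempty, on(e,f)}
    → {clear(e), handempty, on(e,f), ontable(f)}
  through step 3 (putdown(g)): drop {handempty}, keep {clear(e), on(e,f), ontable(f)}, require {holding(g)}
    → {clear(e), holding(g), on(e,f), ontable(f)}
  through step 2 (pickup(g)): drop {holding(g)}, keep {clear(e), on(e,f), ontable(f)}, require {clear(g), handempty, ontable(g)}
    → {clear(e), clear(g), handempty, on(e,f), ontable(f), ontable(g)}
  through step 1 (putdown(f)): drop {handempty, ontable(f)}, keep {clear(e), clear(g), on(e,f), ontable(g)}, require {holding(f)}
    → {clear(e), clear(g), holding(f), on(e,f), ontable(g)}

== RESULT ==
["clear(e)", "clear(g)", "holding(f)", "on(e,f)", "ontable(g)"]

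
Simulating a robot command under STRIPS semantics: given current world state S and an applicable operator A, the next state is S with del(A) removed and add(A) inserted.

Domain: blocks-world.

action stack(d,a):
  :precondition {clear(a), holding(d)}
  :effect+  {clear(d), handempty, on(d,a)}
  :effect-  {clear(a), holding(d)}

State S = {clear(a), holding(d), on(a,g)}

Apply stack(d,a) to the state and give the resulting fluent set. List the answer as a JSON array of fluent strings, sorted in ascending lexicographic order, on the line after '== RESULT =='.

Compute (S \ del) ∪ add:
  pre ⊆ S: {clear(a), holding(d)} ⊆ S  — applicable
  S \ del = {on(a,g)}
  ∪ add   = {clear(d), handempty, on(a,g), on(d,a)}

== RESULT ==
["clear(d)", "handempty", "on(a,g)", "on(d,a)"]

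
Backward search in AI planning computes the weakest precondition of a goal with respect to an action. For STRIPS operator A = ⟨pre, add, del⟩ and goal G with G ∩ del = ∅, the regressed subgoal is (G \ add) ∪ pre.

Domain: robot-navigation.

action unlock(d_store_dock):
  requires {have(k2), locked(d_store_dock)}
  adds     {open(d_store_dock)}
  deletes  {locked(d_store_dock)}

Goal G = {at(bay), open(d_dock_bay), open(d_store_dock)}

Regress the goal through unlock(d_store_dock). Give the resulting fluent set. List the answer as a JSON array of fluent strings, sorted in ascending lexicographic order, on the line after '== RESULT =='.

Regress:
  G ∩ del = {}  (empty — regression defined)
  G \ add = {at(bay), open(d_dock_bay), open(d_store_dock)} \ {open(d_store_dock)} = {at(bay), open(d_dock_bay)}
  ∪ pre   = {at(bay), open(d_dock_bay)} ∪ {have(k2), locked(d_store_dock)}
          = {at(bay), have(k2), locked(d_store_dock), open(d_dock_bay)}

== RESULT ==
["at(bay)", "have(k2)", "locked(d_store_dock)", "open(d_dock_bay)"]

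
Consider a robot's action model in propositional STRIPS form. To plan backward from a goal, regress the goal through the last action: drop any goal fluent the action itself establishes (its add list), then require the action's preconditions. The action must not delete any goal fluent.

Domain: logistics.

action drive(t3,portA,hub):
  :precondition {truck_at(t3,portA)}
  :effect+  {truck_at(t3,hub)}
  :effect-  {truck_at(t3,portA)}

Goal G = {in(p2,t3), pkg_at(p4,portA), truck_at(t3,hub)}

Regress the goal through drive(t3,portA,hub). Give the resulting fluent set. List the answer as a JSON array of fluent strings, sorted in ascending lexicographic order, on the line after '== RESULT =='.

Compute (G \ add) ∪ pre:
  G ∩ del = {}  (empty — regression defined)
  G \ add = {in(p2,t3), pkg_at(p4,portA), truck_at(t3,hub)} \ {truck_at(t3,hub)} = {in(p2,t3), pkg_at(p4,portA)}
  ∪ pre   = {in(p2,t3), pkg_at(p4,portA)} ∪ {truck_at(t3,portA)}
          = {in(p2,t3), pkg_at(p4,portA), truck_at(t3,portA)}

== RESULT ==
["in(p2,t3)", "pkg_at(p4,portA)", "truck_at(t3,portA)"]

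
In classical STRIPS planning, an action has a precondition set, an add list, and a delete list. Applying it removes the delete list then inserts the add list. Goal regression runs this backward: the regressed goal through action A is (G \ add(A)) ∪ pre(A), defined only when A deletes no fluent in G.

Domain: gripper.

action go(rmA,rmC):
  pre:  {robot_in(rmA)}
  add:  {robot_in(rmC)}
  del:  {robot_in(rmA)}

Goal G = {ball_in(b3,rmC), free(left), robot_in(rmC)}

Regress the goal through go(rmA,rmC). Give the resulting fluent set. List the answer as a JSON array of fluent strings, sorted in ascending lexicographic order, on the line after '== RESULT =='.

Regress:
  G ∩ del = {}  (empty — regression defined)
  G \ add = {ball_in(b3,rmC), free(left), robot_in(rmC)} \ {robot_in(rmC)} = {ball_in(b3,rmC), free(left)}
  ∪ pre   = {ball_in(b3,rmC), free(left)} ∪ {robot_in(rmA)}
          = {ball_in(b3,rmC), free(left), robot_in(rmA)}

== RESULT ==
["ball_in(b3,rmC)", "free(left)", "robot_in(rmA)"]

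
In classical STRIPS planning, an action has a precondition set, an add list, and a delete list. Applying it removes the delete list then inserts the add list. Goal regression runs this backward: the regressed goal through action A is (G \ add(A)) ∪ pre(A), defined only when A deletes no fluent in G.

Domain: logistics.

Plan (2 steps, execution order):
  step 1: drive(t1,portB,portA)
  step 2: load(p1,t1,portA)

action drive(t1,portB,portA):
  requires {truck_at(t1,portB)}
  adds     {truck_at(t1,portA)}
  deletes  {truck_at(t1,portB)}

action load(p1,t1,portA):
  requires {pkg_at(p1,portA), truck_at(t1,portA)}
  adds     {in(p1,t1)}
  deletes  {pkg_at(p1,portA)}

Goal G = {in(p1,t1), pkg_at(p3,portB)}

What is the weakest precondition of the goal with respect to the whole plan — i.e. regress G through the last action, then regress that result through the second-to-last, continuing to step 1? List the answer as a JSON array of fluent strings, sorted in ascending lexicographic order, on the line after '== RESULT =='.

Regress step by step:
  through step 2 (load(p1,t1,portA)): drop {in(p1,t1)}, keep {pkg_at(p3,portB)}, require {pkg_at(p1,portA), truck_at(t1,portA)}
    → {pkg_at(p1,portA), pkg_at(p3,portB), truck_at(t1,portA)}
  through step 1 (drive(t1,portB,portA)): drop {truck_at(t1,portA)}, keep {pkg_at(p1,portA), pkg_at(p3,portB)}, require {truck_at(t1,portB)}
    → {pkg_at(p1,portA), pkg_at(p3,portB), truck_at(t1,portB)}

== RESULT ==
["pkg_at(p1,portA)", "pkg_at(p3,portB)", "truck_at(t1,portB)"]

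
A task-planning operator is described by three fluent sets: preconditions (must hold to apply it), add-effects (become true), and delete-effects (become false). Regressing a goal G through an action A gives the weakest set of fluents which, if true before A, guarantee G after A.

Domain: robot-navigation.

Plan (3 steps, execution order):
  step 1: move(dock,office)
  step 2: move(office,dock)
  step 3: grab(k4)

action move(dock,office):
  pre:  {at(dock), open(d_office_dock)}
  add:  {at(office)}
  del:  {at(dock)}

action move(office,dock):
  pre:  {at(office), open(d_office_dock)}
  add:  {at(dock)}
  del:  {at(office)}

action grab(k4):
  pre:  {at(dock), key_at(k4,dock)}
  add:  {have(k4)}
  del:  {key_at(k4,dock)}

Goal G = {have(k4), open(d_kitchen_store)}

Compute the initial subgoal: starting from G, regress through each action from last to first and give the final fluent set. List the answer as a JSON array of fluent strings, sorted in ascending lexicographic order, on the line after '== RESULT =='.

Regress step by step:
  through step 3 (grab(k4)): drop {have(k4)}, keep {open(d_kitchen_store)}, require {at(dock), key_at(k4,dock)}
    → {at(dock), key_at(k4,dock), open(d_kitchen_store)}
  through step 2 (move(office,dock)): drop {at(dock)}, keep {key_at(k4,dock), open(d_kitchen_store)}, require {at(office), open(d_office_dock)}
    → {at(office), key_at(k4,dock), open(d_kitchen_store), open(d_office_dock)}
  through step 1 (move(dock,office)): drop {at(office)}, keep {key_at(k4,dock), open(d_kitchen_store), open(d_office_dock)}, require {at(dock), open(d_office_dock)}
    → {at(dock), key_at(k4,dock), open(d_kitchen_store), open(d_office_dock)}

== RESULT ==
["at(dock)", "key_at(k4,dock)", "open(d_kitchen_store)", "open(d_office_dock)"]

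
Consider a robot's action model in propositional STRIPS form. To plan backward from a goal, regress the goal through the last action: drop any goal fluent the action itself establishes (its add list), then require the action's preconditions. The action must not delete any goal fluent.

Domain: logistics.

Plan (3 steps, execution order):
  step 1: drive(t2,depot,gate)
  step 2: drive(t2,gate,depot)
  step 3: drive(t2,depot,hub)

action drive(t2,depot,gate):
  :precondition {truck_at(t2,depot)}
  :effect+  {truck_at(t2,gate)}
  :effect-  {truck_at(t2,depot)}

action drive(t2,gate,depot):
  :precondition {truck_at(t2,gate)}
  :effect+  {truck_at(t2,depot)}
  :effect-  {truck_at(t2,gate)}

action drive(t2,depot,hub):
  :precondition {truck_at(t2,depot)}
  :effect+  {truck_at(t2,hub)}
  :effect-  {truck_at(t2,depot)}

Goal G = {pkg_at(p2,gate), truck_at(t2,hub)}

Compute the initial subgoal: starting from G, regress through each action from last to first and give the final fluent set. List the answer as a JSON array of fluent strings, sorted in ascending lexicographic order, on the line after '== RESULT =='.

Work backward from the goal:
  through step 3 (drive(t2,depot,hub)): drop {truck_at(t2,hub)}, keep {pkg_at(p2,gate)}, require {truck_at(t2,depot)}
    → {pkg_at(p2,gate), truck_at(t2,depot)}
  through step 2 (drive(t2,gate,depot)): drop {truck_at(t2,depot)}, keep {pkg_at(p2,gate)}, require {truck_at(t2,gate)}
    → {pkg_at(p2,gate), truck_at(t2,gate)}
  through step 1 (drive(t2,depot,gate)): drop {truck_at(t2,gate)}, keep {pkg_at(p2,gate)}, require {truck_at(t2,depot)}
    → {pkg_at(p2,gate), truck_at(t2,depot)}

== RESULT ==
["pkg_at(p2,gate)", "truck_at(t2,depot)"]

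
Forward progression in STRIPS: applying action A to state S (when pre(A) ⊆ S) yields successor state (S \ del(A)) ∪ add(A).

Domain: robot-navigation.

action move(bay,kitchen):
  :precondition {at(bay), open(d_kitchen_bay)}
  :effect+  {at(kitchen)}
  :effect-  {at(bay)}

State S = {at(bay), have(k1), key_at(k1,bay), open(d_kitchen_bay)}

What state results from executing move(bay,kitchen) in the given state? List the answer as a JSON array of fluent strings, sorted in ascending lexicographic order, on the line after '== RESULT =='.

Progress:
  pre ⊆ S: {at(bay), open(d_kitchen_bay)} ⊆ S  — applicable
  S \ del = {have(k1), key_at(k1,bay), open(d_kitchen_bay)}
  ∪ add   = {at(kitchen), have(k1), key_at(k1,bay), open(d_kitchen_bay)}

== RESULT ==
["at(kitchen)", "have(k1)", "key_at(k1,bay)", "open(d_kitchen_bay)"]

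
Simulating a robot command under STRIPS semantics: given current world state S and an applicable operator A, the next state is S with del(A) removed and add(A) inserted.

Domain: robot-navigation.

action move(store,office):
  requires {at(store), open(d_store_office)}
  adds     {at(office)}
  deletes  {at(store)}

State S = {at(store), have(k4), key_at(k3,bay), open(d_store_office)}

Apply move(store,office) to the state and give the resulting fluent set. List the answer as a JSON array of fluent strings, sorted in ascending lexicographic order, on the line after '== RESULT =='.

Progress:
  pre ⊆ S: {at(store), open(d_store_office)} ⊆ S  — applicable
  S \ del = {have(k4), key_at(k3,bay), open(d_store_office)}
  ∪ add   = {at(office), have(k4), key_at(k3,bay), open(d_store_office)}

== RESULT ==
["at(office)", "have(k4)", "key_at(k3,bay)", "open(d_store_office)"]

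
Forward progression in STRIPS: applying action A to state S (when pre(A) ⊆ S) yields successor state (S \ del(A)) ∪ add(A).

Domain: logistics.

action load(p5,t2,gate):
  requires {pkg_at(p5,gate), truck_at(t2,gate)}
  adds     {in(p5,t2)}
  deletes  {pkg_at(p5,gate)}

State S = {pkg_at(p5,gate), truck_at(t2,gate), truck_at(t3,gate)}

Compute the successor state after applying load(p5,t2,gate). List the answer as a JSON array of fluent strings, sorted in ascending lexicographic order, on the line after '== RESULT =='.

Compute (S \ del) ∪ add:
  pre ⊆ S: {pkg_at(p5,gate), truck_at(t2,gate)} ⊆ S  — applicable
  S \ del = {truck_at(t2,gate), truck_at(t3,gate)}
  ∪ add   = {in(p5,t2), truck_at(t2,gate), truck_at(t3,gate)}

== RESULT ==
["in(p5,t2)", "truck_at(t2,gate)", "truck_at(t3,gate)"]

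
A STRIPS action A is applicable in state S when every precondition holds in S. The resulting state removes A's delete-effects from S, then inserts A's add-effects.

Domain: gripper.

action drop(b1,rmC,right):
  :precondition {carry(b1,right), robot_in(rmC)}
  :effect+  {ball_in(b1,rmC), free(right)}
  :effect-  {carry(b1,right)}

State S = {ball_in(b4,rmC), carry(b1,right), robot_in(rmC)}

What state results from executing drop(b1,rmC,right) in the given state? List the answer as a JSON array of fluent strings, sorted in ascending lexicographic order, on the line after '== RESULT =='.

Compute (S \ del) ∪ add:
  pre ⊆ S: {carry(b1,right), robot_in(rmC)} ⊆ S  — applicable
  S \ del = {ball_in(b4,rmC), robot_in(rmC)}
  ∪ add   = {ball_in(b1,rmC), ball_in(b4,rmC), free(right), robot_in(rmC)}

== RESULT ==
["ball_in(b1,rmC)", "ball_in(b4,rmC)", "free(right)", "robot_in(rmC)"]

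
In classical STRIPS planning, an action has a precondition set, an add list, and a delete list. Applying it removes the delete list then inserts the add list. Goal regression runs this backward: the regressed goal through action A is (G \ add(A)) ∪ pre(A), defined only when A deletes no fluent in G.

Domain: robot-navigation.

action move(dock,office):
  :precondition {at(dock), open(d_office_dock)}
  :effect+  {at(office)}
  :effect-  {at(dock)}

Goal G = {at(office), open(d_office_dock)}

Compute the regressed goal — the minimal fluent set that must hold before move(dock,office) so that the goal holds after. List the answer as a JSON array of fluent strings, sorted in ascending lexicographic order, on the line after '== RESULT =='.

Compute (G \ add) ∪ pre:
  G ∩ del = {}  (empty — regression defined)
  G \ add = {at(office), open(d_office_dock)} \ {at(office)} = {open(d_office_dock)}
  ∪ pre   = {open(d_office_dock)} ∪ {at(dock), open(d_office_dock)}
          = {at(dock), open(d_office_dock)}

== RESULT ==
["at(dock)", "open(d_office_dock)"]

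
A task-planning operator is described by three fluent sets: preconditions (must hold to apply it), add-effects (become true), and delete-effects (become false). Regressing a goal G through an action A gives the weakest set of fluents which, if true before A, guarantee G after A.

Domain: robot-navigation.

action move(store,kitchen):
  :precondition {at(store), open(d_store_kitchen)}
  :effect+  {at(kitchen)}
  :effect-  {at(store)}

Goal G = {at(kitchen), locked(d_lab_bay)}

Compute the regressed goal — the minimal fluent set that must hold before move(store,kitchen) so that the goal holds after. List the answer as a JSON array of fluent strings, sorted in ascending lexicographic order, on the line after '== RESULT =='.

Compute (G \ add) ∪ pre:
  G ∩ del = {}  (empty — regression defined)
  G \ add = {at(kitchen), locked(d_lab_bay)} \ {at(kitchen)} = {locked(d_lab_bay)}
  ∪ pre   = {locked(d_lab_bay)} ∪ {at(store), open(d_store_kitchen)}
          = {at(store), locked(d_lab_bay), open(d_store_kitchen)}

== RESULT ==
["at(store)", "locked(d_lab_bay)", "open(d_store_kitchen)"]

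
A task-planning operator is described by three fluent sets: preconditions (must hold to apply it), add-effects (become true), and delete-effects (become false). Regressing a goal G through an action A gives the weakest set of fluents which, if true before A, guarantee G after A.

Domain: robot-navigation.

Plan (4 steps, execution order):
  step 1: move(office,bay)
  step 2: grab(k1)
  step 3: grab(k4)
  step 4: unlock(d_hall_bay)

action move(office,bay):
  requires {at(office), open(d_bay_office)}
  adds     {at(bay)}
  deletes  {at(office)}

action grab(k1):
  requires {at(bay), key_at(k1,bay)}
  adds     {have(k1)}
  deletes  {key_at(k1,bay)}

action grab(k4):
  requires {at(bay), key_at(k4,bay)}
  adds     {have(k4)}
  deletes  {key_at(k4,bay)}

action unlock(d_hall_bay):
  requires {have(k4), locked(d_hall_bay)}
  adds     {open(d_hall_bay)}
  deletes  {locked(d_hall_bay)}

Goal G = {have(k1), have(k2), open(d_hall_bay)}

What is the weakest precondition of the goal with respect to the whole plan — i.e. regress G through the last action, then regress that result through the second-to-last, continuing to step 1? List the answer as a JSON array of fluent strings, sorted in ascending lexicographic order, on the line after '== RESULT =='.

Work backward from the goal:
  through step 4 (unlock(d_hall_bay)): drop {open(d_hall_bay)}, keep {have(k1), have(k2)}, require {have(k4), locked(d_hall_bay)}
    → {have(k1), have(k2), have(k4), locked(d_hall_bay)}
  through step 3 (grab(k4)): drop {have(k4)}, keep {have(k1), have(k2), locked(d_hall_bay)}, require {at(bay), key_at(k4,bay)}
    → {at(bay), have(k1), have(k2), key_at(k4,bay), locked(d_hall_bay)}
  through step 2 (grab(k1)): drop {have(k1)}, keep {at(bay), have(k2), key_at(k4,bay), locked(d_hall_bay)}, require {at(bay), key_at(k1,bay)}
    → {at(bay), have(k2), key_at(k1,bay), key_at(k4,bay), locked(d_hall_bay)}
  through step 1 (move(office,bay)): drop {at(bay)}, keep {have(k2), key_at(k1,bay), key_at(k4,bay), locked(d_hall_bay)}, require {at(office), open(d_bay_office)}
    → {at(office), have(k2), key_at(k1,bay), key_at(k4,bay), locked(d_hall_bay), open(d_bay_office)}

== RESULT ==
["at(office)", "have(k2)", "key_at(k1,bay)", "key_at(k4,bay)", "locked(d_hall_bay)", "open(d_bay_office)"]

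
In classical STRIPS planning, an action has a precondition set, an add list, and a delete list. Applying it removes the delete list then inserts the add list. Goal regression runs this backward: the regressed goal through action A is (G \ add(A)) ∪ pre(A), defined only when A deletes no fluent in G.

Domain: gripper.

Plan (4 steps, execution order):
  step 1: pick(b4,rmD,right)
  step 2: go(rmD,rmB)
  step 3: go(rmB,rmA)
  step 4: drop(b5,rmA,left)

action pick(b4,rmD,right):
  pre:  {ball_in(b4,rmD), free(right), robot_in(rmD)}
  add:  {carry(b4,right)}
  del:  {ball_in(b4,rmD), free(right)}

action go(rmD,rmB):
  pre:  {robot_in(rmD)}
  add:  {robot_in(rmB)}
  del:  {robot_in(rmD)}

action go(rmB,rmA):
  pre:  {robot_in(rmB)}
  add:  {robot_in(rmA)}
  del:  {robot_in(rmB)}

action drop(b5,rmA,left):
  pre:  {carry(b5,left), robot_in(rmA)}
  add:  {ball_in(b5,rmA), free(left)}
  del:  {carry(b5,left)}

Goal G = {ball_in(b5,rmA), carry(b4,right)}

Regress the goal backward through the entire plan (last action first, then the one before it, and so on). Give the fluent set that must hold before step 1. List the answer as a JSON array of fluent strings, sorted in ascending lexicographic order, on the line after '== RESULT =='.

Work backward from the goal:
  through step 4 (drop(b5,rmA,left)): drop {ball_in(b5,rmA)}, keep {carry(b4,right)}, require {carry(b5,left), robot_in(rmA)}
    → {carry(b4,right), carry(b5,left), robot_in(rmA)}
  through step 3 (go(rmB,rmA)): drop {robot_in(rmA)}, keep {carry(b4,right), carry(b5,left)}, require {robot_in(rmB)}
    → {carry(b4,right), carry(b5,left), robot_in(rmB)}
  through step 2 (go(rmD,rmB)): drop {robot_in(rmB)}, keep {carry(b4,right), carry(b5,left)}, require {robot_in(rmD)}
    → {carry(b4,right), carry(b5,left), robot_in(rmD)}
  through step 1 (pick(b4,rmD,right)): drop {carry(b4,right)}, keep {carry(b5,left), robot_in(rmD)}, require {ball_in(b4,rmD), free(right), robot_in(rmD)}
    → {ball_in(b4,rmD), carry(b5,left), free(right), robot_in(rmD)}

== RESULT ==
["ball_in(b4,rmD)", "carry(b5,left)", "free(right)", "robot_in(rmD)"]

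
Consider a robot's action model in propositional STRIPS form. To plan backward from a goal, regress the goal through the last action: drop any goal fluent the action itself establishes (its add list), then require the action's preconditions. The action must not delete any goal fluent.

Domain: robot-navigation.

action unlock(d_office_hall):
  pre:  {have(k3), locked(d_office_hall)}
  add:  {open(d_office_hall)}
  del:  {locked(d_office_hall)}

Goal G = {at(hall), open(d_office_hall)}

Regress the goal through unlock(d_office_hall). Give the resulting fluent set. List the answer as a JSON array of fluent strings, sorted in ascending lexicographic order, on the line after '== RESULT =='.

Regress:
  G ∩ del = {}  (empty — regression defined)
  G \ add = {at(hall), open(d_office_hall)} \ {open(d_office_hall)} = {at(hall)}
  ∪ pre   = {at(hall)} ∪ {have(k3), locked(d_office_hall)}
          = {at(hall), have(k3), locked(d_office_hall)}

== RESULT ==
["at(hall)", "have(k3)", "locked(d_office_hall)"]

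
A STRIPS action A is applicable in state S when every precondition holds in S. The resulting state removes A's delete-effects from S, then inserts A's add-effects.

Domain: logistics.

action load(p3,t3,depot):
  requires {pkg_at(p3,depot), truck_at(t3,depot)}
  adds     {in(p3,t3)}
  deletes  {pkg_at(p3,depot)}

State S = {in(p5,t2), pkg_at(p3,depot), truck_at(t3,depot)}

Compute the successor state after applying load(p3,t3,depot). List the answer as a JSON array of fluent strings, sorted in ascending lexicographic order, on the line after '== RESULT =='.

Progress:
  pre ⊆ S: {pkg_at(p3,depot), truck_at(t3,depot)} ⊆ S  — applicable
  S \ del = {in(p5,t2), truck_at(t3,depot)}
  ∪ add   = {in(p3,t3), in(p5,t2), truck_at(t3,depot)}

== RESULT ==
["in(p3,t3)", "in(p5,t2)", "truck_at(t3,depot)"]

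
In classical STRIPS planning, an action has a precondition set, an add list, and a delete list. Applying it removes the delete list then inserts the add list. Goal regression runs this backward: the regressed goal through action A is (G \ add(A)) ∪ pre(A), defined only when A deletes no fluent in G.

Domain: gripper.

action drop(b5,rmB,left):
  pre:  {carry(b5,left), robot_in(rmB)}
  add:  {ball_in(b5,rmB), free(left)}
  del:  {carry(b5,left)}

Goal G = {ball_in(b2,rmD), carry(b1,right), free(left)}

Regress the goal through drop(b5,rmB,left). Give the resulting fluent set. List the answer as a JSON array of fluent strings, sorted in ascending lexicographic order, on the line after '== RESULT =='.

Regress:
  G ∩ del = {}  (empty — regression defined)
  G \ add = {ball_in(b2,rmD), carry(b1,right), free(left)} \ {ball_in(b5,rmB), free(left)} = {ball_in(b2,rmD), carry(b1,right)}
  ∪ pre   = {ball_in(b2,rmD), carry(b1,right)} ∪ {carry(b5,left), robot_in(rmB)}
          = {ball_in(b2,rmD), carry(b1,right), carry(b5,left), robot_in(rmB)}

== RESULT ==
["ball_in(b2,rmD)", "carry(b1,right)", "carry(b5,left)", "robot_in(rmB)"]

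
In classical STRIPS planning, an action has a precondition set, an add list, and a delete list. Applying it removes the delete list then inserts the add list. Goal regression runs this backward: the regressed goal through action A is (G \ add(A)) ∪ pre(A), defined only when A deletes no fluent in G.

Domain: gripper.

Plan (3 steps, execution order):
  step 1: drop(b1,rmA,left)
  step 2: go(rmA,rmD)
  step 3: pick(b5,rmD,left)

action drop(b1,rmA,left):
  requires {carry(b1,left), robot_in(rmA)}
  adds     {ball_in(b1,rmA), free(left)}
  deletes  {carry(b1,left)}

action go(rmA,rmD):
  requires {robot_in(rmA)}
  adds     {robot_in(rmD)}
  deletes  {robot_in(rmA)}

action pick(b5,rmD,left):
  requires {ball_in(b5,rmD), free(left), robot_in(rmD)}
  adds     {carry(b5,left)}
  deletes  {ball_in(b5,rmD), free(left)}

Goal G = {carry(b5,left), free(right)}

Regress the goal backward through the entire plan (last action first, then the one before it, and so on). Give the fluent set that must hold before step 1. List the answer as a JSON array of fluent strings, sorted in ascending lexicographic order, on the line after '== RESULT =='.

Work backward from the goal:
  through step 3 (pick(b5,rmD,left)): drop {carry(b5,left)}, keep {free(right)}, require {ball_in(b5,rmD), free(left), robot_in(rmD)}
    → {ball_in(b5,rmD), free(left), free(right), robot_in(rmD)}
  through step 2 (go(rmA,rmD)): drop {robot_in(rmD)}, keep {ball_in(b5,rmD), free(left), free(right)}, require {robot_in(rmA)}
    → {ball_in(b5,rmD), free(left), free(right), robot_in(rmA)}
  through step 1 (drop(b1,rmA,left)): drop {free(left)}, keep {ball_in(b5,rmD), free(right), robot_in(rmA)}, require {carry(b1,left), robot_in(rmA)}
    → {ball_in(b5,rmD), carry(b1,left), free(right), robot_in(rmA)}

== RESULT ==
["ball_in(b5,rmD)", "carry(b1,left)", "free(right)", "robot_in(rmA)"]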